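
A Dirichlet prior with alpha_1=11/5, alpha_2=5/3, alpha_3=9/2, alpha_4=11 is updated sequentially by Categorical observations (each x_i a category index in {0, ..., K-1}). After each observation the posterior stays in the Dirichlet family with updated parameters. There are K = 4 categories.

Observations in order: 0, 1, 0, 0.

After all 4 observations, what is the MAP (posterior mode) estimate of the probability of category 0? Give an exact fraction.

obs 1: x=0 → posterior Dirichlet(16/5, 5/3, 9/2, 11)
obs 2: x=1 → posterior Dirichlet(16/5, 8/3, 9/2, 11)
obs 3: x=0 → posterior Dirichlet(21/5, 8/3, 9/2, 11)
obs 4: x=0 → posterior Dirichlet(26/5, 8/3, 9/2, 11)

18/83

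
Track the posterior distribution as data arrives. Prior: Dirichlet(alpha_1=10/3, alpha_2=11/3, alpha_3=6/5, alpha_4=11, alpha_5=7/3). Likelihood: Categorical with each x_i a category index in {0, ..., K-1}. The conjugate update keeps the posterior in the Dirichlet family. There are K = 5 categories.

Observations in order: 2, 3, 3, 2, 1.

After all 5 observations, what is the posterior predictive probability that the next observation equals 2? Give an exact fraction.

24/199

obs 1: x=2 → posterior Dirichlet(10/3, 11/3, 11/5, 11, 7/3)
obs 2: x=3 → posterior Dirichlet(10/3, 11/3, 11/5, 12, 7/3)
obs 3: x=3 → posterior Dirichlet(10/3, 11/3, 11/5, 13, 7/3)
obs 4: x=2 → posterior Dirichlet(10/3, 11/3, 16/5, 13, 7/3)
obs 5: x=1 → posterior Dirichlet(10/3, 14/3, 16/5, 13, 7/3)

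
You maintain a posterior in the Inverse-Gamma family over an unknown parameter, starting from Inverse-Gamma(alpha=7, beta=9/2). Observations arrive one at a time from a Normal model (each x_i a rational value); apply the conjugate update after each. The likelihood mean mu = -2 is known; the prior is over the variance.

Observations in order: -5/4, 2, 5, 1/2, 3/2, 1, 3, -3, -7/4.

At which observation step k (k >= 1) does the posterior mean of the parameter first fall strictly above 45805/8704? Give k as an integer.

obs 1: x=-5/4 → posterior Inverse-Gamma(15/2, 153/32)
obs 2: x=2 → posterior Inverse-Gamma(8, 409/32)
obs 3: x=5 → posterior Inverse-Gamma(17/2, 1193/32)
obs 4: x=1/2 → posterior Inverse-Gamma(9, 1293/32)
obs 5: x=3/2 → posterior Inverse-Gamma(19/2, 1489/32)
obs 6: x=1 → posterior Inverse-Gamma(10, 1633/32)
obs 7: x=3 → posterior Inverse-Gamma(21/2, 2033/32)
obs 8: x=-3 → posterior Inverse-Gamma(11, 2049/32)
obs 9: x=-7/4 → posterior Inverse-Gamma(23/2, 1025/16)

k = 5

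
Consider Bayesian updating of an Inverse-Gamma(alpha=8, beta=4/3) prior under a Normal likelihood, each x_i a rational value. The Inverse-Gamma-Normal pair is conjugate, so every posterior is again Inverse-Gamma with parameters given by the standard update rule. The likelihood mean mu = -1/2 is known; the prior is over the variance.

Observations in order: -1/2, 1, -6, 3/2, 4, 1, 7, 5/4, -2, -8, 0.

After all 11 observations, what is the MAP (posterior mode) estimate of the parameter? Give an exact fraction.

obs 1: x=-1/2 → posterior Inverse-Gamma(17/2, 4/3)
obs 2: x=1 → posterior Inverse-Gamma(9, 59/24)
obs 3: x=-6 → posterior Inverse-Gamma(19/2, 211/12)
obs 4: x=3/2 → posterior Inverse-Gamma(10, 235/12)
obs 5: x=4 → posterior Inverse-Gamma(21/2, 713/24)
obs 6: x=1 → posterior Inverse-Gamma(11, 185/6)
obs 7: x=7 → posterior Inverse-Gamma(23/2, 1415/24)
obs 8: x=5/4 → posterior Inverse-Gamma(12, 5807/96)
obs 9: x=-2 → posterior Inverse-Gamma(25/2, 5915/96)
obs 10: x=-8 → posterior Inverse-Gamma(13, 8615/96)
obs 11: x=0 → posterior Inverse-Gamma(27/2, 8627/96)

8627/1392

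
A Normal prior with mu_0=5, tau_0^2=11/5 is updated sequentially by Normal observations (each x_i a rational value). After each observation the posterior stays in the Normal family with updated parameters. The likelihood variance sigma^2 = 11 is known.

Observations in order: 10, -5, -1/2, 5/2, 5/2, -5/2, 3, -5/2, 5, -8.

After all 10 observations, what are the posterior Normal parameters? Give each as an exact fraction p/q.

mu_0=59/30, tau_0^2=11/15

obs 1: x=10 → posterior Normal(35/6, 11/6)
obs 2: x=-5 → posterior Normal(30/7, 11/7)
obs 3: x=-1/2 → posterior Normal(59/16, 11/8)
obs 4: x=5/2 → posterior Normal(32/9, 11/9)
obs 5: x=5/2 → posterior Normal(69/20, 11/10)
obs 6: x=-5/2 → posterior Normal(32/11, 1)
obs 7: x=3 → posterior Normal(35/12, 11/12)
obs 8: x=-5/2 → posterior Normal(5/2, 11/13)
obs 9: x=5 → posterior Normal(75/28, 11/14)
obs 10: x=-8 → posterior Normal(59/30, 11/15)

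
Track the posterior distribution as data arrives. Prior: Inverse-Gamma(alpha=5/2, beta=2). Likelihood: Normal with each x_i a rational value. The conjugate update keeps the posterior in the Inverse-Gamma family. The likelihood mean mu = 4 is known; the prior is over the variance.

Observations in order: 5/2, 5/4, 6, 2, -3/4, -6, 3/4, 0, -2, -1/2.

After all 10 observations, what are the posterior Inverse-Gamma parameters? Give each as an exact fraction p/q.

obs 1: x=5/2 → posterior Inverse-Gamma(3, 25/8)
obs 2: x=5/4 → posterior Inverse-Gamma(7/2, 221/32)
obs 3: x=6 → posterior Inverse-Gamma(4, 285/32)
obs 4: x=2 → posterior Inverse-Gamma(9/2, 349/32)
obs 5: x=-3/4 → posterior Inverse-Gamma(5, 355/16)
obs 6: x=-6 → posterior Inverse-Gamma(11/2, 1155/16)
obs 7: x=3/4 → posterior Inverse-Gamma(6, 2479/32)
obs 8: x=0 → posterior Inverse-Gamma(13/2, 2735/32)
obs 9: x=-2 → posterior Inverse-Gamma(7, 3311/32)
obs 10: x=-1/2 → posterior Inverse-Gamma(15/2, 3635/32)

alpha=15/2, beta=3635/32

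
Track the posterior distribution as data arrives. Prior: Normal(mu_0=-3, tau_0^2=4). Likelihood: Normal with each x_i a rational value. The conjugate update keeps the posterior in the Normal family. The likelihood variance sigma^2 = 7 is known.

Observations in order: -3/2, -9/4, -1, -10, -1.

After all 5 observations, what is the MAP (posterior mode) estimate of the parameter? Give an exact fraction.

obs 1: x=-3/2 → posterior Normal(-27/11, 28/11)
obs 2: x=-9/4 → posterior Normal(-12/5, 28/15)
obs 3: x=-1 → posterior Normal(-40/19, 28/19)
obs 4: x=-10 → posterior Normal(-80/23, 28/23)
obs 5: x=-1 → posterior Normal(-28/9, 28/27)

-28/9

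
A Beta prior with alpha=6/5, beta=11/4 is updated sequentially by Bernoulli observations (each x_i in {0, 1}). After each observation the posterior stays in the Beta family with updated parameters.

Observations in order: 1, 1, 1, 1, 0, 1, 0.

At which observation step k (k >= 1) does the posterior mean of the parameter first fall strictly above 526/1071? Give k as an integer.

k = 2

obs 1: x=1 → posterior Beta(11/5, 11/4)
obs 2: x=1 → posterior Beta(16/5, 11/4)
obs 3: x=1 → posterior Beta(21/5, 11/4)
obs 4: x=1 → posterior Beta(26/5, 11/4)
obs 5: x=0 → posterior Beta(26/5, 15/4)
obs 6: x=1 → posterior Beta(31/5, 15/4)
obs 7: x=0 → posterior Beta(31/5, 19/4)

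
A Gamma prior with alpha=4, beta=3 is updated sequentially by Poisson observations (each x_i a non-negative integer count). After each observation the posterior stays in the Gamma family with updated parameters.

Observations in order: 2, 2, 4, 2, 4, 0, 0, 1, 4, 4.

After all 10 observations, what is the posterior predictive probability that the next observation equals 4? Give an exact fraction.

4668767840186406244829248456778055/48402864710969190843882074487652352

obs 1: x=2 → posterior Gamma(6, 4)
obs 2: x=2 → posterior Gamma(8, 5)
obs 3: x=4 → posterior Gamma(12, 6)
obs 4: x=2 → posterior Gamma(14, 7)
obs 5: x=4 → posterior Gamma(18, 8)
obs 6: x=0 → posterior Gamma(18, 9)
obs 7: x=0 → posterior Gamma(18, 10)
obs 8: x=1 → posterior Gamma(19, 11)
obs 9: x=4 → posterior Gamma(23, 12)
obs 10: x=4 → posterior Gamma(27, 13)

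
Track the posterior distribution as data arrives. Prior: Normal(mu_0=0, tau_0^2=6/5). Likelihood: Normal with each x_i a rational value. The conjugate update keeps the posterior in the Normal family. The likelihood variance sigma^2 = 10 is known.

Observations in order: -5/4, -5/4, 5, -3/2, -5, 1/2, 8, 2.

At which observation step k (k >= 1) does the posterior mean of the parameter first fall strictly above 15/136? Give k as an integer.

k = 3

obs 1: x=-5/4 → posterior Normal(-15/112, 15/14)
obs 2: x=-5/4 → posterior Normal(-15/62, 30/31)
obs 3: x=5 → posterior Normal(15/68, 15/17)
obs 4: x=-3/2 → posterior Normal(3/37, 30/37)
obs 5: x=-5 → posterior Normal(-3/10, 3/4)
obs 6: x=1/2 → posterior Normal(-21/86, 30/43)
obs 7: x=8 → posterior Normal(27/92, 15/23)
obs 8: x=2 → posterior Normal(39/98, 30/49)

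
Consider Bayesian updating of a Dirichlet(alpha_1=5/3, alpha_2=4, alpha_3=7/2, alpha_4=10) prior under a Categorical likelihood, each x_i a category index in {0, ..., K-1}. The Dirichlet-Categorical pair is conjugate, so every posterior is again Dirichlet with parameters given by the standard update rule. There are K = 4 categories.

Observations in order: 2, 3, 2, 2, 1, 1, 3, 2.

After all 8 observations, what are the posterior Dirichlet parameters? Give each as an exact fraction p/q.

alpha_1=5/3, alpha_2=6, alpha_3=15/2, alpha_4=12

obs 1: x=2 → posterior Dirichlet(5/3, 4, 9/2, 10)
obs 2: x=3 → posterior Dirichlet(5/3, 4, 9/2, 11)
obs 3: x=2 → posterior Dirichlet(5/3, 4, 11/2, 11)
obs 4: x=2 → posterior Dirichlet(5/3, 4, 13/2, 11)
obs 5: x=1 → posterior Dirichlet(5/3, 5, 13/2, 11)
obs 6: x=1 → posterior Dirichlet(5/3, 6, 13/2, 11)
obs 7: x=3 → posterior Dirichlet(5/3, 6, 13/2, 12)
obs 8: x=2 → posterior Dirichlet(5/3, 6, 15/2, 12)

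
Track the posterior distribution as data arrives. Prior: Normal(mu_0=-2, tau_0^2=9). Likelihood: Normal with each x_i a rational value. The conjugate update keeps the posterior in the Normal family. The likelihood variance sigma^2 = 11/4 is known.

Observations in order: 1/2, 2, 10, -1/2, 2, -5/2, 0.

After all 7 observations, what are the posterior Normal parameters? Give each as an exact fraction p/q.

obs 1: x=1/2 → posterior Normal(-4/47, 99/47)
obs 2: x=2 → posterior Normal(68/83, 99/83)
obs 3: x=10 → posterior Normal(428/119, 99/119)
obs 4: x=-1/2 → posterior Normal(82/31, 99/155)
obs 5: x=2 → posterior Normal(482/191, 99/191)
obs 6: x=-5/2 → posterior Normal(392/227, 99/227)
obs 7: x=0 → posterior Normal(392/263, 99/263)

mu_0=392/263, tau_0^2=99/263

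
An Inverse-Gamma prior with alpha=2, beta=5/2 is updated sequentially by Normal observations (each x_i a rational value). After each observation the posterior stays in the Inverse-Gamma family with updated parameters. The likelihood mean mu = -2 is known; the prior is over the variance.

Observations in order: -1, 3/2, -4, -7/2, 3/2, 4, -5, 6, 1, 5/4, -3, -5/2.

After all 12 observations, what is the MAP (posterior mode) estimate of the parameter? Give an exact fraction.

obs 1: x=-1 → posterior Inverse-Gamma(5/2, 3)
obs 2: x=3/2 → posterior Inverse-Gamma(3, 73/8)
obs 3: x=-4 → posterior Inverse-Gamma(7/2, 89/8)
obs 4: x=-7/2 → posterior Inverse-Gamma(4, 49/4)
obs 5: x=3/2 → posterior Inverse-Gamma(9/2, 147/8)
obs 6: x=4 → posterior Inverse-Gamma(5, 291/8)
obs 7: x=-5 → posterior Inverse-Gamma(11/2, 327/8)
obs 8: x=6 → posterior Inverse-Gamma(6, 583/8)
obs 9: x=1 → posterior Inverse-Gamma(13/2, 619/8)
obs 10: x=5/4 → posterior Inverse-Gamma(7, 2645/32)
obs 11: x=-3 → posterior Inverse-Gamma(15/2, 2661/32)
obs 12: x=-5/2 → posterior Inverse-Gamma(8, 2665/32)

2665/288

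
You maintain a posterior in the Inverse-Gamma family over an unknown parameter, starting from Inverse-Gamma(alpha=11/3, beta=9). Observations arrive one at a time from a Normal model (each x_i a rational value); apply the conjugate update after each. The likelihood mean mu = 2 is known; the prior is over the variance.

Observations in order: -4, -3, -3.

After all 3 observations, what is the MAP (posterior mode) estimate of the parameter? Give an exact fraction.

obs 1: x=-4 → posterior Inverse-Gamma(25/6, 27)
obs 2: x=-3 → posterior Inverse-Gamma(14/3, 79/2)
obs 3: x=-3 → posterior Inverse-Gamma(31/6, 52)

312/37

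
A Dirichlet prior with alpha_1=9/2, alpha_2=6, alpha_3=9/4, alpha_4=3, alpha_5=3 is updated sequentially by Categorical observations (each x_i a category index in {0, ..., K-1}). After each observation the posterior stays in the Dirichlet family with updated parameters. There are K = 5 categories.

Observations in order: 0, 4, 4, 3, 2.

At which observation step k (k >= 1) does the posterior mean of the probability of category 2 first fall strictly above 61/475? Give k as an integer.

k = 5

obs 1: x=0 → posterior Dirichlet(11/2, 6, 9/4, 3, 3)
obs 2: x=4 → posterior Dirichlet(11/2, 6, 9/4, 3, 4)
obs 3: x=4 → posterior Dirichlet(11/2, 6, 9/4, 3, 5)
obs 4: x=3 → posterior Dirichlet(11/2, 6, 9/4, 4, 5)
obs 5: x=2 → posterior Dirichlet(11/2, 6, 13/4, 4, 5)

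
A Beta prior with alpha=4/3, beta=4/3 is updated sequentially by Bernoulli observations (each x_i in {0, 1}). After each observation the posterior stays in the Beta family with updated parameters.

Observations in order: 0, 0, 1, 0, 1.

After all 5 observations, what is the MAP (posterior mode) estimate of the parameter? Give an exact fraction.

obs 1: x=0 → posterior Beta(4/3, 7/3)
obs 2: x=0 → posterior Beta(4/3, 10/3)
obs 3: x=1 → posterior Beta(7/3, 10/3)
obs 4: x=0 → posterior Beta(7/3, 13/3)
obs 5: x=1 → posterior Beta(10/3, 13/3)

7/17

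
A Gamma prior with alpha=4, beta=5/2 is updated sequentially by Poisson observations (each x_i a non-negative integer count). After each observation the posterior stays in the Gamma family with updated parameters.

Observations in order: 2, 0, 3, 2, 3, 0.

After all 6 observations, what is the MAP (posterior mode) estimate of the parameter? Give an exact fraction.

obs 1: x=2 → posterior Gamma(6, 7/2)
obs 2: x=0 → posterior Gamma(6, 9/2)
obs 3: x=3 → posterior Gamma(9, 11/2)
obs 4: x=2 → posterior Gamma(11, 13/2)
obs 5: x=3 → posterior Gamma(14, 15/2)
obs 6: x=0 → posterior Gamma(14, 17/2)

26/17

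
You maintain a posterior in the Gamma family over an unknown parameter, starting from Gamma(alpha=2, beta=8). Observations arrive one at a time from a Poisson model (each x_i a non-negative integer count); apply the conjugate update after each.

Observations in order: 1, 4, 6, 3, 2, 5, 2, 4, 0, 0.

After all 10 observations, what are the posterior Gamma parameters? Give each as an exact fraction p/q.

alpha=29, beta=18

obs 1: x=1 → posterior Gamma(3, 9)
obs 2: x=4 → posterior Gamma(7, 10)
obs 3: x=6 → posterior Gamma(13, 11)
obs 4: x=3 → posterior Gamma(16, 12)
obs 5: x=2 → posterior Gamma(18, 13)
obs 6: x=5 → posterior Gamma(23, 14)
obs 7: x=2 → posterior Gamma(25, 15)
obs 8: x=4 → posterior Gamma(29, 16)
obs 9: x=0 → posterior Gamma(29, 17)
obs 10: x=0 → posterior Gamma(29, 18)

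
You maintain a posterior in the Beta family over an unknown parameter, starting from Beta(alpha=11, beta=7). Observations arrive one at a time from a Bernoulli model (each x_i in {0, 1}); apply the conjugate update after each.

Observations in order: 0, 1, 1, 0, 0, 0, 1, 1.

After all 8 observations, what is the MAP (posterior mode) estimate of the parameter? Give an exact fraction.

obs 1: x=0 → posterior Beta(11, 8)
obs 2: x=1 → posterior Beta(12, 8)
obs 3: x=1 → posterior Beta(13, 8)
obs 4: x=0 → posterior Beta(13, 9)
obs 5: x=0 → posterior Beta(13, 10)
obs 6: x=0 → posterior Beta(13, 11)
obs 7: x=1 → posterior Beta(14, 11)
obs 8: x=1 → posterior Beta(15, 11)

7/12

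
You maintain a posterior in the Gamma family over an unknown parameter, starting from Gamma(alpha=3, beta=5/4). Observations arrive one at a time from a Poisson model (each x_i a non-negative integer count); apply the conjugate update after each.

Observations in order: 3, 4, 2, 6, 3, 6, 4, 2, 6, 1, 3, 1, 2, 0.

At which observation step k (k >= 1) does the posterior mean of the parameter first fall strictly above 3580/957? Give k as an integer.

k = 7

obs 1: x=3 → posterior Gamma(6, 9/4)
obs 2: x=4 → posterior Gamma(10, 13/4)
obs 3: x=2 → posterior Gamma(12, 17/4)
obs 4: x=6 → posterior Gamma(18, 21/4)
obs 5: x=3 → posterior Gamma(21, 25/4)
obs 6: x=6 → posterior Gamma(27, 29/4)
obs 7: x=4 → posterior Gamma(31, 33/4)
obs 8: x=2 → posterior Gamma(33, 37/4)
obs 9: x=6 → posterior Gamma(39, 41/4)
obs 10: x=1 → posterior Gamma(40, 45/4)
obs 11: x=3 → posterior Gamma(43, 49/4)
obs 12: x=1 → posterior Gamma(44, 53/4)
obs 13: x=2 → posterior Gamma(46, 57/4)
obs 14: x=0 → posterior Gamma(46, 61/4)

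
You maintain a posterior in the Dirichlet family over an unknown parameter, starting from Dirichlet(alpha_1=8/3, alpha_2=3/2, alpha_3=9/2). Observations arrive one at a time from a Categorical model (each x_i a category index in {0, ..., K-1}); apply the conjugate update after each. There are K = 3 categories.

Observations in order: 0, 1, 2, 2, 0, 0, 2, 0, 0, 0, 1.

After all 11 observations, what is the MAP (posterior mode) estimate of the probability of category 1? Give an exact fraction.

obs 1: x=0 → posterior Dirichlet(11/3, 3/2, 9/2)
obs 2: x=1 → posterior Dirichlet(11/3, 5/2, 9/2)
obs 3: x=2 → posterior Dirichlet(11/3, 5/2, 11/2)
obs 4: x=2 → posterior Dirichlet(11/3, 5/2, 13/2)
obs 5: x=0 → posterior Dirichlet(14/3, 5/2, 13/2)
obs 6: x=0 → posterior Dirichlet(17/3, 5/2, 13/2)
obs 7: x=2 → posterior Dirichlet(17/3, 5/2, 15/2)
obs 8: x=0 → posterior Dirichlet(20/3, 5/2, 15/2)
obs 9: x=0 → posterior Dirichlet(23/3, 5/2, 15/2)
obs 10: x=0 → posterior Dirichlet(26/3, 5/2, 15/2)
obs 11: x=1 → posterior Dirichlet(26/3, 7/2, 15/2)

3/20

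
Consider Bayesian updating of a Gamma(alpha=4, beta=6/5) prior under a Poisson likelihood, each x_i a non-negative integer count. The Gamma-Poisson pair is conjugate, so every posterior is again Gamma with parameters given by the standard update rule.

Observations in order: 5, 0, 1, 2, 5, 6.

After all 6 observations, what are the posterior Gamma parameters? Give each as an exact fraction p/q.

obs 1: x=5 → posterior Gamma(9, 11/5)
obs 2: x=0 → posterior Gamma(9, 16/5)
obs 3: x=1 → posterior Gamma(10, 21/5)
obs 4: x=2 → posterior Gamma(12, 26/5)
obs 5: x=5 → posterior Gamma(17, 31/5)
obs 6: x=6 → posterior Gamma(23, 36/5)

alpha=23, beta=36/5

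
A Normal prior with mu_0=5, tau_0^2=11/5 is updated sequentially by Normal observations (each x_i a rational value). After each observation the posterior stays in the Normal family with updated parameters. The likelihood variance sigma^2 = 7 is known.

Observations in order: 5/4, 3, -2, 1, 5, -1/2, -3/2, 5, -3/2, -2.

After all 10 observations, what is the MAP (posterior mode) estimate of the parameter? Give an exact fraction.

1041/580

obs 1: x=5/4 → posterior Normal(755/184, 77/46)
obs 2: x=3 → posterior Normal(887/228, 77/57)
obs 3: x=-2 → posterior Normal(47/16, 77/68)
obs 4: x=1 → posterior Normal(843/316, 77/79)
obs 5: x=5 → posterior Normal(1063/360, 77/90)
obs 6: x=-1/2 → posterior Normal(1041/404, 77/101)
obs 7: x=-3/2 → posterior Normal(975/448, 11/16)
obs 8: x=5 → posterior Normal(1195/492, 77/123)
obs 9: x=-3/2 → posterior Normal(1129/536, 77/134)
obs 10: x=-2 → posterior Normal(1041/580, 77/145)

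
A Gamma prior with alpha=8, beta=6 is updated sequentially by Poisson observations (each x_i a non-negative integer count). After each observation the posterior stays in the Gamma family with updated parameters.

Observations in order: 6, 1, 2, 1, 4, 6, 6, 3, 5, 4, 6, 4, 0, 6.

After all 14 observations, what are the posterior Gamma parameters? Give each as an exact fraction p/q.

alpha=62, beta=20

obs 1: x=6 → posterior Gamma(14, 7)
obs 2: x=1 → posterior Gamma(15, 8)
obs 3: x=2 → posterior Gamma(17, 9)
obs 4: x=1 → posterior Gamma(18, 10)
obs 5: x=4 → posterior Gamma(22, 11)
obs 6: x=6 → posterior Gamma(28, 12)
obs 7: x=6 → posterior Gamma(34, 13)
obs 8: x=3 → posterior Gamma(37, 14)
obs 9: x=5 → posterior Gamma(42, 15)
obs 10: x=4 → posterior Gamma(46, 16)
obs 11: x=6 → posterior Gamma(52, 17)
obs 12: x=4 → posterior Gamma(56, 18)
obs 13: x=0 → posterior Gamma(56, 19)
obs 14: x=6 → posterior Gamma(62, 20)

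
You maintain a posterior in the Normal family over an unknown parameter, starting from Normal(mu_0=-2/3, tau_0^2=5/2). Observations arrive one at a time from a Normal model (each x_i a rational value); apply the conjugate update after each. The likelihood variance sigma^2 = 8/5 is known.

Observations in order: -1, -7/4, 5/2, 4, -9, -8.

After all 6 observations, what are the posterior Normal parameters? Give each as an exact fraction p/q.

mu_0=-4103/1992, tau_0^2=20/83

obs 1: x=-1 → posterior Normal(-107/123, 40/41)
obs 2: x=-7/4 → posterior Normal(-953/792, 20/33)
obs 3: x=5/2 → posterior Normal(-29/156, 40/91)
obs 4: x=4 → posterior Normal(997/1392, 10/29)
obs 5: x=-9 → posterior Normal(-1703/1692, 40/141)
obs 6: x=-8 → posterior Normal(-4103/1992, 20/83)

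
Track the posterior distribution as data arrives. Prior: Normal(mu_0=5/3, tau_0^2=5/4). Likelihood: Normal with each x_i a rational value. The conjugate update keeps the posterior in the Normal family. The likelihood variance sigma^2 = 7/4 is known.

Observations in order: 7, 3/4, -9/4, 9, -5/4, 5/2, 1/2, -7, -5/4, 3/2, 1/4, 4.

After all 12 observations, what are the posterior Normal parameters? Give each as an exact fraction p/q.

obs 1: x=7 → posterior Normal(35/9, 35/48)
obs 2: x=3/4 → posterior Normal(605/204, 35/68)
obs 3: x=-9/4 → posterior Normal(235/132, 35/88)
obs 4: x=9 → posterior Normal(505/162, 35/108)
obs 5: x=-5/4 → posterior Normal(935/384, 35/128)
obs 6: x=5/2 → posterior Normal(1085/444, 35/148)
obs 7: x=1/2 → posterior Normal(1115/504, 5/24)
obs 8: x=-7 → posterior Normal(695/564, 35/188)
obs 9: x=-5/4 → posterior Normal(155/156, 35/208)
obs 10: x=3/2 → posterior Normal(355/342, 35/228)
obs 11: x=1/4 → posterior Normal(725/744, 35/248)
obs 12: x=4 → posterior Normal(965/804, 35/268)

mu_0=965/804, tau_0^2=35/268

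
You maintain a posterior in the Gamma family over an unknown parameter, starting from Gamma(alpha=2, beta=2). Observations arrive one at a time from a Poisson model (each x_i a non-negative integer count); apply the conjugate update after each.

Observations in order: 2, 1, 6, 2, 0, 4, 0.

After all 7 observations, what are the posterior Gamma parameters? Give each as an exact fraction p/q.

alpha=17, beta=9

obs 1: x=2 → posterior Gamma(4, 3)
obs 2: x=1 → posterior Gamma(5, 4)
obs 3: x=6 → posterior Gamma(11, 5)
obs 4: x=2 → posterior Gamma(13, 6)
obs 5: x=0 → posterior Gamma(13, 7)
obs 6: x=4 → posterior Gamma(17, 8)
obs 7: x=0 → posterior Gamma(17, 9)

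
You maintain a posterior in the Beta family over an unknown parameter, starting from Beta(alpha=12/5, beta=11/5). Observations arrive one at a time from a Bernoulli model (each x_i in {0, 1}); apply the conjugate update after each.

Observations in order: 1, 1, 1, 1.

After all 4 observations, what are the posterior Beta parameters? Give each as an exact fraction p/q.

alpha=32/5, beta=11/5

obs 1: x=1 → posterior Beta(17/5, 11/5)
obs 2: x=1 → posterior Beta(22/5, 11/5)
obs 3: x=1 → posterior Beta(27/5, 11/5)
obs 4: x=1 → posterior Beta(32/5, 11/5)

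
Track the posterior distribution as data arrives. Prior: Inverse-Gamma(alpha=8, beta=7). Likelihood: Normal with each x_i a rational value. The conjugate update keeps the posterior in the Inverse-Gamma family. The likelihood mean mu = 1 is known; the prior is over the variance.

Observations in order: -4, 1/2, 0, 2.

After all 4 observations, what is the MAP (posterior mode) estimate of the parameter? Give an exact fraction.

15/8

obs 1: x=-4 → posterior Inverse-Gamma(17/2, 39/2)
obs 2: x=1/2 → posterior Inverse-Gamma(9, 157/8)
obs 3: x=0 → posterior Inverse-Gamma(19/2, 161/8)
obs 4: x=2 → posterior Inverse-Gamma(10, 165/8)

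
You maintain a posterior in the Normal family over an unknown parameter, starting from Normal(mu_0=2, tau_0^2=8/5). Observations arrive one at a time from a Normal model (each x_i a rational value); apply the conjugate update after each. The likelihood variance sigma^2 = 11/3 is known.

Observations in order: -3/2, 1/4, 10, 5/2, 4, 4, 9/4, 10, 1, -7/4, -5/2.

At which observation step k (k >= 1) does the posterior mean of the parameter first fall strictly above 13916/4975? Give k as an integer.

obs 1: x=-3/2 → posterior Normal(74/79, 88/79)
obs 2: x=1/4 → posterior Normal(80/103, 88/103)
obs 3: x=10 → posterior Normal(320/127, 88/127)
obs 4: x=5/2 → posterior Normal(380/151, 88/151)
obs 5: x=4 → posterior Normal(68/25, 88/175)
obs 6: x=4 → posterior Normal(572/199, 88/199)
obs 7: x=9/4 → posterior Normal(626/223, 88/223)
obs 8: x=10 → posterior Normal(866/247, 88/247)
obs 9: x=1 → posterior Normal(890/271, 88/271)
obs 10: x=-7/4 → posterior Normal(848/295, 88/295)
obs 11: x=-5/2 → posterior Normal(788/319, 8/29)

k = 6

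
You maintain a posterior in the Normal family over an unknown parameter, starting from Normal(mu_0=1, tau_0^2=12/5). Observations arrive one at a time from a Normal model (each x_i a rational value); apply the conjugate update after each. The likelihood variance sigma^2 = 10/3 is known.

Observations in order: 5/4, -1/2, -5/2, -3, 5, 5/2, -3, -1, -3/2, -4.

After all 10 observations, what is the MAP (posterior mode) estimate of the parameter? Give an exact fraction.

obs 1: x=5/4 → posterior Normal(95/86, 60/43)
obs 2: x=-1/2 → posterior Normal(77/122, 60/61)
obs 3: x=-5/2 → posterior Normal(-13/158, 60/79)
obs 4: x=-3 → posterior Normal(-121/194, 60/97)
obs 5: x=5 → posterior Normal(59/230, 12/23)
obs 6: x=5/2 → posterior Normal(149/266, 60/133)
obs 7: x=-3 → posterior Normal(41/302, 60/151)
obs 8: x=-1 → posterior Normal(5/338, 60/169)
obs 9: x=-3/2 → posterior Normal(-49/374, 60/187)
obs 10: x=-4 → posterior Normal(-193/410, 12/41)

-193/410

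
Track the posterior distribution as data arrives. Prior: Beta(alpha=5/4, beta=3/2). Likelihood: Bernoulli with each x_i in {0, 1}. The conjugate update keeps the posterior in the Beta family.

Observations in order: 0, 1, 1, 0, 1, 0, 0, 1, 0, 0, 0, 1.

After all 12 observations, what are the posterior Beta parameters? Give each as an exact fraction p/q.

alpha=25/4, beta=17/2

obs 1: x=0 → posterior Beta(5/4, 5/2)
obs 2: x=1 → posterior Beta(9/4, 5/2)
obs 3: x=1 → posterior Beta(13/4, 5/2)
obs 4: x=0 → posterior Beta(13/4, 7/2)
obs 5: x=1 → posterior Beta(17/4, 7/2)
obs 6: x=0 → posterior Beta(17/4, 9/2)
obs 7: x=0 → posterior Beta(17/4, 11/2)
obs 8: x=1 → posterior Beta(21/4, 11/2)
obs 9: x=0 → posterior Beta(21/4, 13/2)
obs 10: x=0 → posterior Beta(21/4, 15/2)
obs 11: x=0 → posterior Beta(21/4, 17/2)
obs 12: x=1 → posterior Beta(25/4, 17/2)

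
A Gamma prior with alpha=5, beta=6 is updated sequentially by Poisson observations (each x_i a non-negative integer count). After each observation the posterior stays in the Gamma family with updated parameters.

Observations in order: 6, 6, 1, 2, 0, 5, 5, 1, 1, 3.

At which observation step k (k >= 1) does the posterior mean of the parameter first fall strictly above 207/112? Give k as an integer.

obs 1: x=6 → posterior Gamma(11, 7)
obs 2: x=6 → posterior Gamma(17, 8)
obs 3: x=1 → posterior Gamma(18, 9)
obs 4: x=2 → posterior Gamma(20, 10)
obs 5: x=0 → posterior Gamma(20, 11)
obs 6: x=5 → posterior Gamma(25, 12)
obs 7: x=5 → posterior Gamma(30, 13)
obs 8: x=1 → posterior Gamma(31, 14)
obs 9: x=1 → posterior Gamma(32, 15)
obs 10: x=3 → posterior Gamma(35, 16)

k = 2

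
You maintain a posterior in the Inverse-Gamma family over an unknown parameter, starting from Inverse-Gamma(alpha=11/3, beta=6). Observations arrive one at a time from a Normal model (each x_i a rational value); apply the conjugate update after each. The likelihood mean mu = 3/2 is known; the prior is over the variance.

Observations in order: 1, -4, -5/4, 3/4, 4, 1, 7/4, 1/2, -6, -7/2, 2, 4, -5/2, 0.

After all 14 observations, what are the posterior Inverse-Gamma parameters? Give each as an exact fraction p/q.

obs 1: x=1 → posterior Inverse-Gamma(25/6, 49/8)
obs 2: x=-4 → posterior Inverse-Gamma(14/3, 85/4)
obs 3: x=-5/4 → posterior Inverse-Gamma(31/6, 801/32)
obs 4: x=3/4 → posterior Inverse-Gamma(17/3, 405/16)
obs 5: x=4 → posterior Inverse-Gamma(37/6, 455/16)
obs 6: x=1 → posterior Inverse-Gamma(20/3, 457/16)
obs 7: x=7/4 → posterior Inverse-Gamma(43/6, 915/32)
obs 8: x=1/2 → posterior Inverse-Gamma(23/3, 931/32)
obs 9: x=-6 → posterior Inverse-Gamma(49/6, 1831/32)
obs 10: x=-7/2 → posterior Inverse-Gamma(26/3, 2231/32)
obs 11: x=2 → posterior Inverse-Gamma(55/6, 2235/32)
obs 12: x=4 → posterior Inverse-Gamma(29/3, 2335/32)
obs 13: x=-5/2 → posterior Inverse-Gamma(61/6, 2591/32)
obs 14: x=0 → posterior Inverse-Gamma(32/3, 2627/32)

alpha=32/3, beta=2627/32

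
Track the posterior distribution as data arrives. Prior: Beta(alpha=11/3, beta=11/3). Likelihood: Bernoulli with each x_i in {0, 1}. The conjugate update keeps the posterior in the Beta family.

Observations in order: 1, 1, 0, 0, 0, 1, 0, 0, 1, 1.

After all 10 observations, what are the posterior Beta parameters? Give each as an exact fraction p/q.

obs 1: x=1 → posterior Beta(14/3, 11/3)
obs 2: x=1 → posterior Beta(17/3, 11/3)
obs 3: x=0 → posterior Beta(17/3, 14/3)
obs 4: x=0 → posterior Beta(17/3, 17/3)
obs 5: x=0 → posterior Beta(17/3, 20/3)
obs 6: x=1 → posterior Beta(20/3, 20/3)
obs 7: x=0 → posterior Beta(20/3, 23/3)
obs 8: x=0 → posterior Beta(20/3, 26/3)
obs 9: x=1 → posterior Beta(23/3, 26/3)
obs 10: x=1 → posterior Beta(26/3, 26/3)

alpha=26/3, beta=26/3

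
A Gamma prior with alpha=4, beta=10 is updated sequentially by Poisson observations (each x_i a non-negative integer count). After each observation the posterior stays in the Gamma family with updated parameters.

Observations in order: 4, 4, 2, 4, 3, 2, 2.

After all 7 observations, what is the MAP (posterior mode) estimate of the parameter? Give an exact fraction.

24/17

obs 1: x=4 → posterior Gamma(8, 11)
obs 2: x=4 → posterior Gamma(12, 12)
obs 3: x=2 → posterior Gamma(14, 13)
obs 4: x=4 → posterior Gamma(18, 14)
obs 5: x=3 → posterior Gamma(21, 15)
obs 6: x=2 → posterior Gamma(23, 16)
obs 7: x=2 → posterior Gamma(25, 17)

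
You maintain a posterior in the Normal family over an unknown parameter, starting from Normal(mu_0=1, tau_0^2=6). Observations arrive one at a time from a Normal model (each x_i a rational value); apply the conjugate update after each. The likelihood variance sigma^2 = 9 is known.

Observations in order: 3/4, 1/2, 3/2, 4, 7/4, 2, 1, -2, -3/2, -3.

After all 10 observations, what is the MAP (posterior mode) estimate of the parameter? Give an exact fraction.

13/23

obs 1: x=3/4 → posterior Normal(9/10, 18/5)
obs 2: x=1/2 → posterior Normal(11/14, 18/7)
obs 3: x=3/2 → posterior Normal(17/18, 2)
obs 4: x=4 → posterior Normal(3/2, 18/11)
obs 5: x=7/4 → posterior Normal(20/13, 18/13)
obs 6: x=2 → posterior Normal(8/5, 6/5)
obs 7: x=1 → posterior Normal(26/17, 18/17)
obs 8: x=-2 → posterior Normal(22/19, 18/19)
obs 9: x=-3/2 → posterior Normal(19/21, 6/7)
obs 10: x=-3 → posterior Normal(13/23, 18/23)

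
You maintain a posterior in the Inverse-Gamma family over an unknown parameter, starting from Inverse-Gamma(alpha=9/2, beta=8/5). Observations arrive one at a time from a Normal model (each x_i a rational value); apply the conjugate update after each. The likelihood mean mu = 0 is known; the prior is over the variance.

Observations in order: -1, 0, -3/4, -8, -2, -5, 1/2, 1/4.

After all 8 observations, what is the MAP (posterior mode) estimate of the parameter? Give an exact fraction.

obs 1: x=-1 → posterior Inverse-Gamma(5, 21/10)
obs 2: x=0 → posterior Inverse-Gamma(11/2, 21/10)
obs 3: x=-3/4 → posterior Inverse-Gamma(6, 381/160)
obs 4: x=-8 → posterior Inverse-Gamma(13/2, 5501/160)
obs 5: x=-2 → posterior Inverse-Gamma(7, 5821/160)
obs 6: x=-5 → posterior Inverse-Gamma(15/2, 7821/160)
obs 7: x=1/2 → posterior Inverse-Gamma(8, 7841/160)
obs 8: x=1/4 → posterior Inverse-Gamma(17/2, 3923/80)

3923/760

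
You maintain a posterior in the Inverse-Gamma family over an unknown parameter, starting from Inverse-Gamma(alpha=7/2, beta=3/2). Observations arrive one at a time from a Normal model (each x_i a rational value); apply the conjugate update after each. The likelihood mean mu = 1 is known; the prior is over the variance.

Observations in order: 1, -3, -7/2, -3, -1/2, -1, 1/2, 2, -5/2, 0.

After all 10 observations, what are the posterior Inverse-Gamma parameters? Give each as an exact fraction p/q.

obs 1: x=1 → posterior Inverse-Gamma(4, 3/2)
obs 2: x=-3 → posterior Inverse-Gamma(9/2, 19/2)
obs 3: x=-7/2 → posterior Inverse-Gamma(5, 157/8)
obs 4: x=-3 → posterior Inverse-Gamma(11/2, 221/8)
obs 5: x=-1/2 → posterior Inverse-Gamma(6, 115/4)
obs 6: x=-1 → posterior Inverse-Gamma(13/2, 123/4)
obs 7: x=1/2 → posterior Inverse-Gamma(7, 247/8)
obs 8: x=2 → posterior Inverse-Gamma(15/2, 251/8)
obs 9: x=-5/2 → posterior Inverse-Gamma(8, 75/2)
obs 10: x=0 → posterior Inverse-Gamma(17/2, 38)

alpha=17/2, beta=38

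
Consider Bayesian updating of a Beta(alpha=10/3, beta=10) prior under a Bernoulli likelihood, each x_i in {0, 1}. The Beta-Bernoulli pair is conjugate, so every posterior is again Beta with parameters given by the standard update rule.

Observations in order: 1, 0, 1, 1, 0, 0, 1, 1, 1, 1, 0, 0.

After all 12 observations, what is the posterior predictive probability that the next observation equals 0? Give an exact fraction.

45/76

obs 1: x=1 → posterior Beta(13/3, 10)
obs 2: x=0 → posterior Beta(13/3, 11)
obs 3: x=1 → posterior Beta(16/3, 11)
obs 4: x=1 → posterior Beta(19/3, 11)
obs 5: x=0 → posterior Beta(19/3, 12)
obs 6: x=0 → posterior Beta(19/3, 13)
obs 7: x=1 → posterior Beta(22/3, 13)
obs 8: x=1 → posterior Beta(25/3, 13)
obs 9: x=1 → posterior Beta(28/3, 13)
obs 10: x=1 → posterior Beta(31/3, 13)
obs 11: x=0 → posterior Beta(31/3, 14)
obs 12: x=0 → posterior Beta(31/3, 15)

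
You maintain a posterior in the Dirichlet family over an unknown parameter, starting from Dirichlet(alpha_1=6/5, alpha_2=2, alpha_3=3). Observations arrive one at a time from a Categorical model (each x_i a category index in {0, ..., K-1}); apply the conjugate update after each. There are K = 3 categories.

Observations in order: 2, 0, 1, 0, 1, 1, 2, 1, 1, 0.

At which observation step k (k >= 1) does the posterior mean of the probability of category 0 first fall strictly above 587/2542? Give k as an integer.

obs 1: x=2 → posterior Dirichlet(6/5, 2, 4)
obs 2: x=0 → posterior Dirichlet(11/5, 2, 4)
obs 3: x=1 → posterior Dirichlet(11/5, 3, 4)
obs 4: x=0 → posterior Dirichlet(16/5, 3, 4)
obs 5: x=1 → posterior Dirichlet(16/5, 4, 4)
obs 6: x=1 → posterior Dirichlet(16/5, 5, 4)
obs 7: x=2 → posterior Dirichlet(16/5, 5, 5)
obs 8: x=1 → posterior Dirichlet(16/5, 6, 5)
obs 9: x=1 → posterior Dirichlet(16/5, 7, 5)
obs 10: x=0 → posterior Dirichlet(21/5, 7, 5)

k = 2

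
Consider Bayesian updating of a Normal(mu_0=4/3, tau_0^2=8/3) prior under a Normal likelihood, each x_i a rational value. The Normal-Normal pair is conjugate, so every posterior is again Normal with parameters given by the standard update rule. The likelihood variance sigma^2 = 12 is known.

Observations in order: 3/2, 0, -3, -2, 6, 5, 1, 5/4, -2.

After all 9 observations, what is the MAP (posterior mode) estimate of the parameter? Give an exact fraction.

55/54

obs 1: x=3/2 → posterior Normal(15/11, 24/11)
obs 2: x=0 → posterior Normal(15/13, 24/13)
obs 3: x=-3 → posterior Normal(3/5, 8/5)
obs 4: x=-2 → posterior Normal(5/17, 24/17)
obs 5: x=6 → posterior Normal(17/19, 24/19)
obs 6: x=5 → posterior Normal(9/7, 8/7)
obs 7: x=1 → posterior Normal(29/23, 24/23)
obs 8: x=5/4 → posterior Normal(63/50, 24/25)
obs 9: x=-2 → posterior Normal(55/54, 8/9)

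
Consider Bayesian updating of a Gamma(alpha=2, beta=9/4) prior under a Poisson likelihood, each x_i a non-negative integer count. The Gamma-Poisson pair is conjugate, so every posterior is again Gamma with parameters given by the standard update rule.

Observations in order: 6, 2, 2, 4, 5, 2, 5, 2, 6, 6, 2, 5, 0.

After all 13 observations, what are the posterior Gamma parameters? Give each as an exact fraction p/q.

obs 1: x=6 → posterior Gamma(8, 13/4)
obs 2: x=2 → posterior Gamma(10, 17/4)
obs 3: x=2 → posterior Gamma(12, 21/4)
obs 4: x=4 → posterior Gamma(16, 25/4)
obs 5: x=5 → posterior Gamma(21, 29/4)
obs 6: x=2 → posterior Gamma(23, 33/4)
obs 7: x=5 → posterior Gamma(28, 37/4)
obs 8: x=2 → posterior Gamma(30, 41/4)
obs 9: x=6 → posterior Gamma(36, 45/4)
obs 10: x=6 → posterior Gamma(42, 49/4)
obs 11: x=2 → posterior Gamma(44, 53/4)
obs 12: x=5 → posterior Gamma(49, 57/4)
obs 13: x=0 → posterior Gamma(49, 61/4)

alpha=49, beta=61/4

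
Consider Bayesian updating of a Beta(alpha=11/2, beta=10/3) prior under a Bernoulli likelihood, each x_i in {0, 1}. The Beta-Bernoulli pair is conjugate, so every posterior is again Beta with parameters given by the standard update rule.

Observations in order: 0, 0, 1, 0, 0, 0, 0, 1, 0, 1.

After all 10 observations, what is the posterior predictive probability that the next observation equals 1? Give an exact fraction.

51/113

obs 1: x=0 → posterior Beta(11/2, 13/3)
obs 2: x=0 → posterior Beta(11/2, 16/3)
obs 3: x=1 → posterior Beta(13/2, 16/3)
obs 4: x=0 → posterior Beta(13/2, 19/3)
obs 5: x=0 → posterior Beta(13/2, 22/3)
obs 6: x=0 → posterior Beta(13/2, 25/3)
obs 7: x=0 → posterior Beta(13/2, 28/3)
obs 8: x=1 → posterior Beta(15/2, 28/3)
obs 9: x=0 → posterior Beta(15/2, 31/3)
obs 10: x=1 → posterior Beta(17/2, 31/3)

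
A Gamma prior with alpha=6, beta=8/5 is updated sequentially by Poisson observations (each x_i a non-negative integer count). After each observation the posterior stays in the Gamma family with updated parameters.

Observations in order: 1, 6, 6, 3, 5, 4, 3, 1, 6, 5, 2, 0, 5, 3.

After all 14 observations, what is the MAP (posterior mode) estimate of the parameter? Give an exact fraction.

275/78

obs 1: x=1 → posterior Gamma(7, 13/5)
obs 2: x=6 → posterior Gamma(13, 18/5)
obs 3: x=6 → posterior Gamma(19, 23/5)
obs 4: x=3 → posterior Gamma(22, 28/5)
obs 5: x=5 → posterior Gamma(27, 33/5)
obs 6: x=4 → posterior Gamma(31, 38/5)
obs 7: x=3 → posterior Gamma(34, 43/5)
obs 8: x=1 → posterior Gamma(35, 48/5)
obs 9: x=6 → posterior Gamma(41, 53/5)
obs 10: x=5 → posterior Gamma(46, 58/5)
obs 11: x=2 → posterior Gamma(48, 63/5)
obs 12: x=0 → posterior Gamma(48, 68/5)
obs 13: x=5 → posterior Gamma(53, 73/5)
obs 14: x=3 → posterior Gamma(56, 78/5)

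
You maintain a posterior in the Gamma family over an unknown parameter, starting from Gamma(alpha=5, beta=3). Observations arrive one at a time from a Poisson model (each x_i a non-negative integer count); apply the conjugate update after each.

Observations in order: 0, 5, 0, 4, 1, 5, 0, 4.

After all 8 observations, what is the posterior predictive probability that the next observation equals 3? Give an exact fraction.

obs 1: x=0 → posterior Gamma(5, 4)
obs 2: x=5 → posterior Gamma(10, 5)
obs 3: x=0 → posterior Gamma(10, 6)
obs 4: x=4 → posterior Gamma(14, 7)
obs 5: x=1 → posterior Gamma(15, 8)
obs 6: x=5 → posterior Gamma(20, 9)
obs 7: x=0 → posterior Gamma(20, 10)
obs 8: x=4 → posterior Gamma(24, 11)

3201163119637473605781348325/17171318995932422332823371776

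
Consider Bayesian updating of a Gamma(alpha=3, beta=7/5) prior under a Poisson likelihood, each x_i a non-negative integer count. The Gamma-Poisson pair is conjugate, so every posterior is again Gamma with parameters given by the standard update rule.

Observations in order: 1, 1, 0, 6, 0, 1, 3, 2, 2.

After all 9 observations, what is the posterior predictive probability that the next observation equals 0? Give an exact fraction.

401849589537367334833159130841088/2299440931329390925775271077417193

obs 1: x=1 → posterior Gamma(4, 12/5)
obs 2: x=1 → posterior Gamma(5, 17/5)
obs 3: x=0 → posterior Gamma(5, 22/5)
obs 4: x=6 → posterior Gamma(11, 27/5)
obs 5: x=0 → posterior Gamma(11, 32/5)
obs 6: x=1 → posterior Gamma(12, 37/5)
obs 7: x=3 → posterior Gamma(15, 42/5)
obs 8: x=2 → posterior Gamma(17, 47/5)
obs 9: x=2 → posterior Gamma(19, 52/5)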